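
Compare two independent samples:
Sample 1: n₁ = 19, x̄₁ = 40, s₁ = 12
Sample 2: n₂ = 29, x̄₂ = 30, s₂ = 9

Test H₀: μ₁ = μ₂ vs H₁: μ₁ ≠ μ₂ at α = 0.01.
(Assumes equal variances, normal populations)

Pooled variance: s²_p = [18×12² + 28×9²]/(46) = 105.6522
s_p = 10.2787
SE = s_p×√(1/n₁ + 1/n₂) = 10.2787×√(1/19 + 1/29) = 3.0338
t = (x̄₁ - x̄₂)/SE = (40 - 30)/3.0338 = 3.2962
df = 46, t-critical = ±2.687
Decision: reject H₀

Answer: t = 3.2962, reject H₀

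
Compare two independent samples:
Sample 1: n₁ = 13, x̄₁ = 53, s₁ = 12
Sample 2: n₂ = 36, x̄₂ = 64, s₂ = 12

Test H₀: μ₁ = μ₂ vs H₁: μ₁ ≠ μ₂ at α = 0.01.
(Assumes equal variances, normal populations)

Answer: t = -2.8329, reject H₀

Derivation:
Pooled variance: s²_p = [12×12² + 35×12²]/(47) = 144.0000
s_p = 12.0000
SE = s_p×√(1/n₁ + 1/n₂) = 12.0000×√(1/13 + 1/36) = 3.8829
t = (x̄₁ - x̄₂)/SE = (53 - 64)/3.8829 = -2.8329
df = 47, t-critical = ±2.685
Decision: reject H₀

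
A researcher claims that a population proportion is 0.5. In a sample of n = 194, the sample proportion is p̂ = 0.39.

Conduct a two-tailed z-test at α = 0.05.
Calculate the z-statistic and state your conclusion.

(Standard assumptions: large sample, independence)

H₀: p = 0.5, H₁: p ≠ 0.5
Standard error: SE = √(p₀(1-p₀)/n) = √(0.5×0.5/194) = 0.035898
z-statistic: z = (p̂ - p₀)/SE = (0.39 - 0.5)/0.035898 = -3.0642
Critical value: z_0.025 = ±1.960
p-value = 0.0022
Decision: reject H₀ at α = 0.05

Answer: z = -3.0642, reject H₀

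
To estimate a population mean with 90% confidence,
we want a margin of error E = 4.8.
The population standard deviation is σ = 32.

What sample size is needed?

z_0.05 = 1.645
n = (z×σ/E)² = (1.645×32/4.8)²
n = 120.2678
Round up: n = 121

Answer: n = 121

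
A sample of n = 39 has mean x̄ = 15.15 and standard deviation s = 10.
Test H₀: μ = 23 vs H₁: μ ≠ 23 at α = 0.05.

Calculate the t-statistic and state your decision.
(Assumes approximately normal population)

Answer: t = -4.9023, reject H₀

Derivation:
df = n - 1 = 38
SE = s/√n = 10/√39 = 1.6013
t = (x̄ - μ₀)/SE = (15.15 - 23)/1.6013 = -4.9023
Critical value: t_{0.025,38} = ±2.024
p-value < 0.0001
Decision: reject H₀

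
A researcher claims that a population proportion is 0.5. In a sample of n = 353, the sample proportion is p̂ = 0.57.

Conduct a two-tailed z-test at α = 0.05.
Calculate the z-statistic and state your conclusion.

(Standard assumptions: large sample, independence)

Answer: z = 2.6304, reject H₀

Derivation:
H₀: p = 0.5, H₁: p ≠ 0.5
Standard error: SE = √(p₀(1-p₀)/n) = √(0.5×0.5/353) = 0.026612
z-statistic: z = (p̂ - p₀)/SE = (0.57 - 0.5)/0.026612 = 2.6304
Critical value: z_0.025 = ±1.960
p-value = 0.0085
Decision: reject H₀ at α = 0.05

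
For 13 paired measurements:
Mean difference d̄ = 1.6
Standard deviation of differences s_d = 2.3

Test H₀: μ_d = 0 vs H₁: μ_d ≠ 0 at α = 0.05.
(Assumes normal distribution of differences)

Answer: t = 2.5082, reject H₀

Derivation:
df = n - 1 = 12
SE = s_d/√n = 2.3/√13 = 0.6379
t = d̄/SE = 1.6/0.6379 = 2.5082
Critical value: t_{0.025,12} = ±2.179
p-value ≈ 0.0275
Decision: reject H₀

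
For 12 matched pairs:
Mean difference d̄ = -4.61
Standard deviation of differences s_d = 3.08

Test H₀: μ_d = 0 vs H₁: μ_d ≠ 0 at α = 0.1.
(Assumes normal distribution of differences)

df = n - 1 = 11
SE = s_d/√n = 3.08/√12 = 0.8891
t = d̄/SE = -4.61/0.8891 = -5.1850
Critical value: t_{0.05,11} = ±1.796
p-value ≈ 0.0003
Decision: reject H₀

Answer: t = -5.1850, reject H₀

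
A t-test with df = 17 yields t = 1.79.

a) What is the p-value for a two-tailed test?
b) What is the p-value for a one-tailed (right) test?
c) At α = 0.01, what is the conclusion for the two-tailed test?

Answer: a) 0.0913, b) 0.0456, c) fail to reject H₀

Derivation:
Using t-distribution with df = 17:
a) Two-tailed: p = 2×P(T > 1.79) = 0.0913
b) One-tailed: p = P(T > 1.79) = 0.0456
c) 0.0913 ≥ 0.01, fail to reject H₀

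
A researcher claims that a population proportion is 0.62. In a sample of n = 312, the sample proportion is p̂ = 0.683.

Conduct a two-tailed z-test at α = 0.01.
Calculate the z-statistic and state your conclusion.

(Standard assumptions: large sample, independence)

Answer: z = 2.2926, fail to reject H₀

Derivation:
H₀: p = 0.62, H₁: p ≠ 0.62
Standard error: SE = √(p₀(1-p₀)/n) = √(0.62×0.38/312) = 0.027480
z-statistic: z = (p̂ - p₀)/SE = (0.683 - 0.62)/0.027480 = 2.2926
Critical value: z_0.005 = ±2.576
p-value = 0.0219
Decision: fail to reject H₀ at α = 0.01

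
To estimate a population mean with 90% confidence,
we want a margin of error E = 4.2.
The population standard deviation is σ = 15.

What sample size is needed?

z_0.05 = 1.645
n = (z×σ/E)² = (1.645×15/4.2)²
n = 34.5156
Round up: n = 35

Answer: n = 35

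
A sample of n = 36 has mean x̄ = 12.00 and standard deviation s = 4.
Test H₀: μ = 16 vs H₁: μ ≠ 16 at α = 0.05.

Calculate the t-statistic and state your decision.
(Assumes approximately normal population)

df = n - 1 = 35
SE = s/√n = 4/√36 = 0.6667
t = (x̄ - μ₀)/SE = (12.00 - 16)/0.6667 = -5.9997
Critical value: t_{0.025,35} = ±2.030
p-value < 0.0001
Decision: reject H₀

Answer: t = -5.9997, reject H₀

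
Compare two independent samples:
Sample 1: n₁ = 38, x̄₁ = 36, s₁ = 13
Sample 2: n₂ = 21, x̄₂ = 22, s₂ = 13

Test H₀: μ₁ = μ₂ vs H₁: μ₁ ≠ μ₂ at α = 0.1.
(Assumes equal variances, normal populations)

Answer: t = 3.9606, reject H₀

Derivation:
Pooled variance: s²_p = [37×13² + 20×13²]/(57) = 169.0000
s_p = 13.0000
SE = s_p×√(1/n₁ + 1/n₂) = 13.0000×√(1/38 + 1/21) = 3.5348
t = (x̄₁ - x̄₂)/SE = (36 - 22)/3.5348 = 3.9606
df = 57, t-critical = ±1.672
Decision: reject H₀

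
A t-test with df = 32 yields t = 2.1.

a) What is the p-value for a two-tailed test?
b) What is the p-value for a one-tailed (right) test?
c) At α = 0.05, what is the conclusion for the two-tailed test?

Answer: a) 0.0437, b) 0.0219, c) reject H₀

Derivation:
Using t-distribution with df = 32:
a) Two-tailed: p = 2×P(T > 2.1) = 0.0437
b) One-tailed: p = P(T > 2.1) = 0.0219
c) 0.0437 < 0.05, reject H₀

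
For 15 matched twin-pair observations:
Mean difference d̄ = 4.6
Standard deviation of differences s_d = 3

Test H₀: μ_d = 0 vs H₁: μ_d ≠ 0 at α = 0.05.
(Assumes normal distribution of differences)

Answer: t = 5.9385, reject H₀

Derivation:
df = n - 1 = 14
SE = s_d/√n = 3/√15 = 0.7746
t = d̄/SE = 4.6/0.7746 = 5.9385
Critical value: t_{0.025,14} = ±2.145
p-value < 0.0001
Decision: reject H₀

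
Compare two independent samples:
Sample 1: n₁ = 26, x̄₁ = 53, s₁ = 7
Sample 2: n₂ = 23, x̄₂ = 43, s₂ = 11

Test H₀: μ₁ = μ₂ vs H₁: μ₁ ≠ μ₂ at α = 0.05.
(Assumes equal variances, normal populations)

Pooled variance: s²_p = [25×7² + 22×11²]/(47) = 82.7021
s_p = 9.0941
SE = s_p×√(1/n₁ + 1/n₂) = 9.0941×√(1/26 + 1/23) = 2.6032
t = (x̄₁ - x̄₂)/SE = (53 - 43)/2.6032 = 3.8414
df = 47, t-critical = ±2.012
Decision: reject H₀

Answer: t = 3.8414, reject H₀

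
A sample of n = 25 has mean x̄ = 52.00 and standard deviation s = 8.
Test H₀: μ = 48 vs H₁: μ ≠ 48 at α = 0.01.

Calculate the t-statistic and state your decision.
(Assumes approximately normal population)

df = n - 1 = 24
SE = s/√n = 8/√25 = 1.6000
t = (x̄ - μ₀)/SE = (52.00 - 48)/1.6000 = 2.5000
Critical value: t_{0.005,24} = ±2.797
p-value ≈ 0.0197
Decision: fail to reject H₀

Answer: t = 2.5000, fail to reject H₀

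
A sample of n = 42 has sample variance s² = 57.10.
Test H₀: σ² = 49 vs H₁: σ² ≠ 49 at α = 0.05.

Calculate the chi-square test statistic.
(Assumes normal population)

Answer: χ² = 47.7776, fail to reject H₀

Derivation:
df = n - 1 = 41
χ² = (n-1)s²/σ₀² = 41×57.10/49 = 47.7776
Critical values: χ²_{0.975,41} = 25.215, χ²_{0.025,41} = 60.561
Rejection region: χ² < 25.215 or χ² > 60.561
Decision: fail to reject H₀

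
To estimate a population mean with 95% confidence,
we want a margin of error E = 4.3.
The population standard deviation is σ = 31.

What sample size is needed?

Answer: n = 200

Derivation:
z_0.025 = 1.960
n = (z×σ/E)² = (1.960×31/4.3)²
n = 199.6635
Round up: n = 200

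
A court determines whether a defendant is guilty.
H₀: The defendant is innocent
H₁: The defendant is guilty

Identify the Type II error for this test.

Answer: Acquitting a guilty person

Derivation:
A Type I error (probability α) occurs when we reject a true H₀.
A Type II error (probability β) occurs when we fail to reject a false H₀.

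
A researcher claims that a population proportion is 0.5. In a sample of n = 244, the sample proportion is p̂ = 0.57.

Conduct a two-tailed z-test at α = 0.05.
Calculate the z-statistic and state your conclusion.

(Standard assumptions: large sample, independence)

H₀: p = 0.5, H₁: p ≠ 0.5
Standard error: SE = √(p₀(1-p₀)/n) = √(0.5×0.5/244) = 0.032009
z-statistic: z = (p̂ - p₀)/SE = (0.57 - 0.5)/0.032009 = 2.1869
Critical value: z_0.025 = ±1.960
p-value = 0.0287
Decision: reject H₀ at α = 0.05

Answer: z = 2.1869, reject H₀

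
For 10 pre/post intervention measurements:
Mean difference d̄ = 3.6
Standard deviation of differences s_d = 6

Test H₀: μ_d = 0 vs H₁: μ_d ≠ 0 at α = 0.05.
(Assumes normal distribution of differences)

df = n - 1 = 9
SE = s_d/√n = 6/√10 = 1.8974
t = d̄/SE = 3.6/1.8974 = 1.8973
Critical value: t_{0.025,9} = ±2.262
p-value ≈ 0.0903
Decision: fail to reject H₀

Answer: t = 1.8973, fail to reject H₀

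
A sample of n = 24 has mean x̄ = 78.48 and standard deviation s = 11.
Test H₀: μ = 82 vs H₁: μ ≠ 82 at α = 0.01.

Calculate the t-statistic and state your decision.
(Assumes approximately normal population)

df = n - 1 = 23
SE = s/√n = 11/√24 = 2.2454
t = (x̄ - μ₀)/SE = (78.48 - 82)/2.2454 = -1.5676
Critical value: t_{0.005,23} = ±2.807
p-value ≈ 0.1306
Decision: fail to reject H₀

Answer: t = -1.5676, fail to reject H₀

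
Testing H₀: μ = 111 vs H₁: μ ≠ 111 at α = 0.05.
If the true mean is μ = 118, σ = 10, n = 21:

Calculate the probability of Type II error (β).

SE = σ/√n = 10/√21 = 2.1822
Critical values: μ₀ ± z_0.025×SE = 111 ± 1.960×2.1822
Acceptance region: (106.7229, 115.2771)
Under H₁ (μ = 118): z_high = (115.2771 - 118)/2.1822 = -1.2478, z_low = (106.7229 - 118)/2.1822 = -5.1678
β = P(not reject | H₁) = Φ(-1.2478) - Φ(-5.1678) ≈ 0.1061

Answer: β ≈ 0.1061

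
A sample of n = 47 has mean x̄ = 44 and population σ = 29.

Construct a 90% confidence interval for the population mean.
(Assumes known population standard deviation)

Answer: (37.0415, 50.9585)

Derivation:
Confidence level: 90%, α = 0.1
z_0.05 = 1.645
SE = σ/√n = 29/√47 = 4.2301
Margin of error = 1.645 × 4.2301 = 6.9585
CI: x̄ ± margin = 44 ± 6.9585
CI: (37.0415, 50.9585)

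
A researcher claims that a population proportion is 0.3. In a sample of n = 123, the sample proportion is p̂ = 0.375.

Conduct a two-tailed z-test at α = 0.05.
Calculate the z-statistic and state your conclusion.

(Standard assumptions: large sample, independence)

H₀: p = 0.3, H₁: p ≠ 0.3
Standard error: SE = √(p₀(1-p₀)/n) = √(0.3×0.7/123) = 0.041320
z-statistic: z = (p̂ - p₀)/SE = (0.375 - 0.3)/0.041320 = 1.8151
Critical value: z_0.025 = ±1.960
p-value = 0.0695
Decision: fail to reject H₀ at α = 0.05

Answer: z = 1.8151, fail to reject H₀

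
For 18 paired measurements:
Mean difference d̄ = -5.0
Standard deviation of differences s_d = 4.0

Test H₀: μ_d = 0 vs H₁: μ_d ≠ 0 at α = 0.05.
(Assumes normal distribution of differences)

df = n - 1 = 17
SE = s_d/√n = 4.0/√18 = 0.9428
t = d̄/SE = -5.0/0.9428 = -5.3034
Critical value: t_{0.025,17} = ±2.110
p-value ≈ 0.0001
Decision: reject H₀

Answer: t = -5.3034, reject H₀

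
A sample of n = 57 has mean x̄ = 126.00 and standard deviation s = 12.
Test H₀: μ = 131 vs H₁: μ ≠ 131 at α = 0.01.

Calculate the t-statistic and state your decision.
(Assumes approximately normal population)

df = n - 1 = 56
SE = s/√n = 12/√57 = 1.5894
t = (x̄ - μ₀)/SE = (126.00 - 131)/1.5894 = -3.1458
Critical value: t_{0.005,56} = ±2.667
p-value ≈ 0.0027
Decision: reject H₀

Answer: t = -3.1458, reject H₀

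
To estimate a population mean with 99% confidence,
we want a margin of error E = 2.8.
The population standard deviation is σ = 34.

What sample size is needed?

z_0.005 = 2.576
n = (z×σ/E)² = (2.576×34/2.8)²
n = 978.4384
Round up: n = 979

Answer: n = 979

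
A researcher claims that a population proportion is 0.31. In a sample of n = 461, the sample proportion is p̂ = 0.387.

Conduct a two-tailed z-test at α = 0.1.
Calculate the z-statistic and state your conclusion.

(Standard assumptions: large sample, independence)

Answer: z = 3.5747, reject H₀

Derivation:
H₀: p = 0.31, H₁: p ≠ 0.31
Standard error: SE = √(p₀(1-p₀)/n) = √(0.31×0.69/461) = 0.021540
z-statistic: z = (p̂ - p₀)/SE = (0.387 - 0.31)/0.021540 = 3.5747
Critical value: z_0.05 = ±1.645
p-value = 0.0004
Decision: reject H₀ at α = 0.1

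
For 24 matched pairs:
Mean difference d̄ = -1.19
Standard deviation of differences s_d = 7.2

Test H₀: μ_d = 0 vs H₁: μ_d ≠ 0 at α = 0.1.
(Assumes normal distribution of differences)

Answer: t = -0.8097, fail to reject H₀

Derivation:
df = n - 1 = 23
SE = s_d/√n = 7.2/√24 = 1.4697
t = d̄/SE = -1.19/1.4697 = -0.8097
Critical value: t_{0.05,23} = ±1.714
p-value ≈ 0.4264
Decision: fail to reject H₀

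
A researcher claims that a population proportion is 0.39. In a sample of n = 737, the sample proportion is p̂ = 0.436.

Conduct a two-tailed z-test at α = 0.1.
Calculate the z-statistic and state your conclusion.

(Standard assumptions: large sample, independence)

H₀: p = 0.39, H₁: p ≠ 0.39
Standard error: SE = √(p₀(1-p₀)/n) = √(0.39×0.61/737) = 0.017966
z-statistic: z = (p̂ - p₀)/SE = (0.436 - 0.39)/0.017966 = 2.5604
Critical value: z_0.05 = ±1.645
p-value = 0.0105
Decision: reject H₀ at α = 0.1

Answer: z = 2.5604, reject H₀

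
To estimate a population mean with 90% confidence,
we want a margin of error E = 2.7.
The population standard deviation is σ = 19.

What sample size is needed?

z_0.05 = 1.645
n = (z×σ/E)² = (1.645×19/2.7)²
n = 134.0021
Round up: n = 135

Answer: n = 135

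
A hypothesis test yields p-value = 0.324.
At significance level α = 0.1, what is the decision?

Compare p-value to α:
0.324 ≥ 0.1
Decision: fail to reject H₀

Answer: fail to reject H₀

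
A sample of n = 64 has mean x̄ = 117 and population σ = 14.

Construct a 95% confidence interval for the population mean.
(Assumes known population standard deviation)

Confidence level: 95%, α = 0.05
z_0.025 = 1.960
SE = σ/√n = 14/√64 = 1.7500
Margin of error = 1.960 × 1.7500 = 3.4300
CI: x̄ ± margin = 117 ± 3.4300
CI: (113.5700, 120.4300)

Answer: (113.5700, 120.4300)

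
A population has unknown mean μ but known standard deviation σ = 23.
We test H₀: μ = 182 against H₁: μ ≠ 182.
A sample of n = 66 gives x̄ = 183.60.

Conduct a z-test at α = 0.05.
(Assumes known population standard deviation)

Standard error: SE = σ/√n = 23/√66 = 2.8311
z-statistic: z = (x̄ - μ₀)/SE = (183.60 - 182)/2.8311 = 0.5652
Critical value: ±1.960
p-value = 0.5719
Decision: fail to reject H₀

Answer: z = 0.5652, fail to reject H₀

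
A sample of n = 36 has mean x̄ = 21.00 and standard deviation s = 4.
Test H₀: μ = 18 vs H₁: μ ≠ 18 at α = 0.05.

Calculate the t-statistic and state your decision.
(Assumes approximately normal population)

df = n - 1 = 35
SE = s/√n = 4/√36 = 0.6667
t = (x̄ - μ₀)/SE = (21.00 - 18)/0.6667 = 4.4998
Critical value: t_{0.025,35} = ±2.030
p-value ≈ 0.0001
Decision: reject H₀

Answer: t = 4.4998, reject H₀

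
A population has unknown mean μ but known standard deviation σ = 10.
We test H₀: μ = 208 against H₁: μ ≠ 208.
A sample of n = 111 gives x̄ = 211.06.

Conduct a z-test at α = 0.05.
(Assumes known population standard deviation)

Standard error: SE = σ/√n = 10/√111 = 0.9492
z-statistic: z = (x̄ - μ₀)/SE = (211.06 - 208)/0.9492 = 3.2238
Critical value: ±1.960
p-value = 0.0013
Decision: reject H₀

Answer: z = 3.2238, reject H₀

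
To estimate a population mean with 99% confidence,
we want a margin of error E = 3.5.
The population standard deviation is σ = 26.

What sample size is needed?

z_0.005 = 2.576
n = (z×σ/E)² = (2.576×26/3.5)²
n = 366.1865
Round up: n = 367

Answer: n = 367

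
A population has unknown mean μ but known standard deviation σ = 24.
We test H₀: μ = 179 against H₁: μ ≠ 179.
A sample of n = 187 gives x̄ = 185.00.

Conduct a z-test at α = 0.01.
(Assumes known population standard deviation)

Answer: z = 3.4186, reject H₀

Derivation:
Standard error: SE = σ/√n = 24/√187 = 1.7551
z-statistic: z = (x̄ - μ₀)/SE = (185.00 - 179)/1.7551 = 3.4186
Critical value: ±2.576
p-value = 0.0006
Decision: reject H₀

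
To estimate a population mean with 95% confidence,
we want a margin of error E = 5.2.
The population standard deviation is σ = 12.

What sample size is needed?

z_0.025 = 1.960
n = (z×σ/E)² = (1.960×12/5.2)²
n = 20.4582
Round up: n = 21

Answer: n = 21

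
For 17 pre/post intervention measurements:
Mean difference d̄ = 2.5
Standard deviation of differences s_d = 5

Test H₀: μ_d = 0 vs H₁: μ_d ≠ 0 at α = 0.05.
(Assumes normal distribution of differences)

Answer: t = 2.0615, fail to reject H₀

Derivation:
df = n - 1 = 16
SE = s_d/√n = 5/√17 = 1.2127
t = d̄/SE = 2.5/1.2127 = 2.0615
Critical value: t_{0.025,16} = ±2.120
p-value ≈ 0.0559
Decision: fail to reject H₀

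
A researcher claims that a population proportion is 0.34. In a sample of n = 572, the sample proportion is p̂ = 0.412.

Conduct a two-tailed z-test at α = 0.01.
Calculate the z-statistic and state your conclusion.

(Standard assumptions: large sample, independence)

H₀: p = 0.34, H₁: p ≠ 0.34
Standard error: SE = √(p₀(1-p₀)/n) = √(0.34×0.66/572) = 0.019807
z-statistic: z = (p̂ - p₀)/SE = (0.412 - 0.34)/0.019807 = 3.6351
Critical value: z_0.005 = ±2.576
p-value = 0.0003
Decision: reject H₀ at α = 0.01

Answer: z = 3.6351, reject H₀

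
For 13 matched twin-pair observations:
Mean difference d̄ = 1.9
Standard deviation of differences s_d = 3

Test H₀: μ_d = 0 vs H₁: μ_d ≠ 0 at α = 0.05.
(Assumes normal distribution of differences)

Answer: t = 2.2834, reject H₀

Derivation:
df = n - 1 = 12
SE = s_d/√n = 3/√13 = 0.8321
t = d̄/SE = 1.9/0.8321 = 2.2834
Critical value: t_{0.025,12} = ±2.179
p-value ≈ 0.0414
Decision: reject H₀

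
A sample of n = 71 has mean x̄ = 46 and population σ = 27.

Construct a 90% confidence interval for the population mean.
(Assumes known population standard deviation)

Answer: (40.7289, 51.2711)

Derivation:
Confidence level: 90%, α = 0.1
z_0.05 = 1.645
SE = σ/√n = 27/√71 = 3.2043
Margin of error = 1.645 × 3.2043 = 5.2711
CI: x̄ ± margin = 46 ± 5.2711
CI: (40.7289, 51.2711)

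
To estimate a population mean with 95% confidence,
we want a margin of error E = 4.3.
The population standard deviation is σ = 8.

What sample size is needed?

z_0.025 = 1.960
n = (z×σ/E)² = (1.960×8/4.3)²
n = 13.2970
Round up: n = 14

Answer: n = 14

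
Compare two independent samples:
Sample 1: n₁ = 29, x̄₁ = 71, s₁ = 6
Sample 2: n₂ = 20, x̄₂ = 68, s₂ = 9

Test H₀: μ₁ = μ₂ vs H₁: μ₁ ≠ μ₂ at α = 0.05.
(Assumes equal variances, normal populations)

Pooled variance: s²_p = [28×6² + 19×9²]/(47) = 54.1915
s_p = 7.3615
SE = s_p×√(1/n₁ + 1/n₂) = 7.3615×√(1/29 + 1/20) = 2.1397
t = (x̄₁ - x̄₂)/SE = (71 - 68)/2.1397 = 1.4021
df = 47, t-critical = ±2.012
Decision: fail to reject H₀

Answer: t = 1.4021, fail to reject H₀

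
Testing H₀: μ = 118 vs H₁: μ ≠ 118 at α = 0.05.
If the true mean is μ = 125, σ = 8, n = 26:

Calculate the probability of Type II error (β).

Answer: β ≈ 0.0062

Derivation:
SE = σ/√n = 8/√26 = 1.5689
Critical values: μ₀ ± z_0.025×SE = 118 ± 1.960×1.5689
Acceptance region: (114.9250, 121.0750)
Under H₁ (μ = 125): z_high = (121.0750 - 125)/1.5689 = -2.5018, z_low = (114.9250 - 125)/1.5689 = -6.4217
β = P(not reject | H₁) = Φ(-2.5018) - Φ(-6.4217) ≈ 0.0062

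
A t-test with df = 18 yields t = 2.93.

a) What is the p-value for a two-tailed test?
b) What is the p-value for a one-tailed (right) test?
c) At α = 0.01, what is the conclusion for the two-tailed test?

Answer: a) 0.0089, b) 0.0045, c) reject H₀

Derivation:
Using t-distribution with df = 18:
a) Two-tailed: p = 2×P(T > 2.93) = 0.0089
b) One-tailed: p = P(T > 2.93) = 0.0045
c) 0.0089 < 0.01, reject H₀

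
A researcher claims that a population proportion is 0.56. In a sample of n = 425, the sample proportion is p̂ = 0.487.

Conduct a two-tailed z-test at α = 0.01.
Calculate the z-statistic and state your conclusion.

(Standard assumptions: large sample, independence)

H₀: p = 0.56, H₁: p ≠ 0.56
Standard error: SE = √(p₀(1-p₀)/n) = √(0.56×0.44/425) = 0.024078
z-statistic: z = (p̂ - p₀)/SE = (0.487 - 0.56)/0.024078 = -3.0318
Critical value: z_0.005 = ±2.576
p-value = 0.0024
Decision: reject H₀ at α = 0.01

Answer: z = -3.0318, reject H₀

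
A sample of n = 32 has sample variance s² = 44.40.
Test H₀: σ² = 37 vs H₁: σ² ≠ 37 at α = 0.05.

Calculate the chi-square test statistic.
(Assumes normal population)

df = n - 1 = 31
χ² = (n-1)s²/σ₀² = 31×44.40/37 = 37.2000
Critical values: χ²_{0.975,31} = 17.539, χ²_{0.025,31} = 48.232
Rejection region: χ² < 17.539 or χ² > 48.232
Decision: fail to reject H₀

Answer: χ² = 37.2000, fail to reject H₀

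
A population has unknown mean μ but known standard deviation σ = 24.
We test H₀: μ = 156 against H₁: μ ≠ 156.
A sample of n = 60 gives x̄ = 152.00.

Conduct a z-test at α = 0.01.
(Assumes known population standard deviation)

Standard error: SE = σ/√n = 24/√60 = 3.0984
z-statistic: z = (x̄ - μ₀)/SE = (152.00 - 156)/3.0984 = -1.2910
Critical value: ±2.576
p-value = 0.1967
Decision: fail to reject H₀

Answer: z = -1.2910, fail to reject H₀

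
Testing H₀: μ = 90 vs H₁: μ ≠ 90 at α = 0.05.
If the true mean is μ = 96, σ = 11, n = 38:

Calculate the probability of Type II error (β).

SE = σ/√n = 11/√38 = 1.7844
Critical values: μ₀ ± z_0.025×SE = 90 ± 1.960×1.7844
Acceptance region: (86.5026, 93.4974)
Under H₁ (μ = 96): z_high = (93.4974 - 96)/1.7844 = -1.4025, z_low = (86.5026 - 96)/1.7844 = -5.3225
β = P(not reject | H₁) = Φ(-1.4025) - Φ(-5.3225) ≈ 0.0804

Answer: β ≈ 0.0804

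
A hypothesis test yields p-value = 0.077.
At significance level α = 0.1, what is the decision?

Answer: reject H₀

Derivation:
Compare p-value to α:
0.077 < 0.1
Decision: reject H₀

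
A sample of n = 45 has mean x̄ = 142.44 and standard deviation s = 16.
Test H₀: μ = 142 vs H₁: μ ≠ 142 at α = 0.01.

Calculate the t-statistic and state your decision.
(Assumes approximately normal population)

df = n - 1 = 44
SE = s/√n = 16/√45 = 2.3851
t = (x̄ - μ₀)/SE = (142.44 - 142)/2.3851 = 0.1845
Critical value: t_{0.005,44} = ±2.692
p-value ≈ 0.8545
Decision: fail to reject H₀

Answer: t = 0.1845, fail to reject H₀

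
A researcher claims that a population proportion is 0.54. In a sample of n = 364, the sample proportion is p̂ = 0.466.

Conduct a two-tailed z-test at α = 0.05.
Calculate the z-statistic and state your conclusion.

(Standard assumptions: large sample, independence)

H₀: p = 0.54, H₁: p ≠ 0.54
Standard error: SE = √(p₀(1-p₀)/n) = √(0.54×0.46/364) = 0.026123
z-statistic: z = (p̂ - p₀)/SE = (0.466 - 0.54)/0.026123 = -2.8328
Critical value: z_0.025 = ±1.960
p-value = 0.0046
Decision: reject H₀ at α = 0.05

Answer: z = -2.8328, reject H₀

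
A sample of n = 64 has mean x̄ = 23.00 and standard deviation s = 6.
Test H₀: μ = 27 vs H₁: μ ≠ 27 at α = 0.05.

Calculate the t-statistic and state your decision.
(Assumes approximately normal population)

df = n - 1 = 63
SE = s/√n = 6/√64 = 0.7500
t = (x̄ - μ₀)/SE = (23.00 - 27)/0.7500 = -5.3333
Critical value: t_{0.025,63} = ±1.998
p-value < 0.0001
Decision: reject H₀

Answer: t = -5.3333, reject H₀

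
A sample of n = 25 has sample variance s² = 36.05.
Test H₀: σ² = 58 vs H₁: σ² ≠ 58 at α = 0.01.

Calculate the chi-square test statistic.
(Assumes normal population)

df = n - 1 = 24
χ² = (n-1)s²/σ₀² = 24×36.05/58 = 14.9172
Critical values: χ²_{0.995,24} = 9.886, χ²_{0.005,24} = 45.559
Rejection region: χ² < 9.886 or χ² > 45.559
Decision: fail to reject H₀

Answer: χ² = 14.9172, fail to reject H₀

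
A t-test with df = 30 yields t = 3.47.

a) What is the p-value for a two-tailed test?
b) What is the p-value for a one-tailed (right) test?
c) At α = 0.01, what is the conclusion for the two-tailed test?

Answer: a) 0.0016, b) 0.0008, c) reject H₀

Derivation:
Using t-distribution with df = 30:
a) Two-tailed: p = 2×P(T > 3.47) = 0.0016
b) One-tailed: p = P(T > 3.47) = 0.0008
c) 0.0016 < 0.01, reject H₀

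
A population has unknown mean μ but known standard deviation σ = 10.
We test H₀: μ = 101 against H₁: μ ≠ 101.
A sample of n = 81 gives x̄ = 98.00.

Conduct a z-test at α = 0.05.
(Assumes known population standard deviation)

Answer: z = -2.7000, reject H₀

Derivation:
Standard error: SE = σ/√n = 10/√81 = 1.1111
z-statistic: z = (x̄ - μ₀)/SE = (98.00 - 101)/1.1111 = -2.7000
Critical value: ±1.960
p-value = 0.0069
Decision: reject H₀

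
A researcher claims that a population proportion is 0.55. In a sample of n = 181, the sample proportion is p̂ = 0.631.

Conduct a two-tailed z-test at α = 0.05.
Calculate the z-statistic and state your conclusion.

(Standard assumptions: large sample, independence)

Answer: z = 2.1905, reject H₀

Derivation:
H₀: p = 0.55, H₁: p ≠ 0.55
Standard error: SE = √(p₀(1-p₀)/n) = √(0.55×0.45/181) = 0.036978
z-statistic: z = (p̂ - p₀)/SE = (0.631 - 0.55)/0.036978 = 2.1905
Critical value: z_0.025 = ±1.960
p-value = 0.0285
Decision: reject H₀ at α = 0.05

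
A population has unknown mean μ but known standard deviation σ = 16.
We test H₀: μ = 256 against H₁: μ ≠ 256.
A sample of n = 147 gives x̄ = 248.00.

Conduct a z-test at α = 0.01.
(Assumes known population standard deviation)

Standard error: SE = σ/√n = 16/√147 = 1.3197
z-statistic: z = (x̄ - μ₀)/SE = (248.00 - 256)/1.3197 = -6.0620
Critical value: ±2.576
p-value < 0.0001
Decision: reject H₀

Answer: z = -6.0620, reject H₀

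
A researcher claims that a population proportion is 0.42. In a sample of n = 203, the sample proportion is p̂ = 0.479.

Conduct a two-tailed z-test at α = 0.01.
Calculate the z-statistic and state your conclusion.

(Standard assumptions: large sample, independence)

H₀: p = 0.42, H₁: p ≠ 0.42
Standard error: SE = √(p₀(1-p₀)/n) = √(0.42×0.58/203) = 0.034641
z-statistic: z = (p̂ - p₀)/SE = (0.479 - 0.42)/0.034641 = 1.7032
Critical value: z_0.005 = ±2.576
p-value = 0.0885
Decision: fail to reject H₀ at α = 0.01

Answer: z = 1.7032, fail to reject H₀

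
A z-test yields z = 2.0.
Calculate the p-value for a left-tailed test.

For z = 2.0:
p = P(Z < 2.0) = Φ(2.0) = 0.9772

Answer: p-value ≈ 0.9772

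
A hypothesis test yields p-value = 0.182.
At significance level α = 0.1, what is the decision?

Answer: fail to reject H₀

Derivation:
Compare p-value to α:
0.182 ≥ 0.1
Decision: fail to reject H₀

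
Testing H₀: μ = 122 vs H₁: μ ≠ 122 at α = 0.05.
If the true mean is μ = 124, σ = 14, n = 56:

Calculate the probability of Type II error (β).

SE = σ/√n = 14/√56 = 1.8708
Critical values: μ₀ ± z_0.025×SE = 122 ± 1.960×1.8708
Acceptance region: (118.3332, 125.6668)
Under H₁ (μ = 124): z_high = (125.6668 - 124)/1.8708 = 0.8910, z_low = (118.3332 - 124)/1.8708 = -3.0291
β = P(not reject | H₁) = Φ(0.8910) - Φ(-3.0291) ≈ 0.8123

Answer: β ≈ 0.8123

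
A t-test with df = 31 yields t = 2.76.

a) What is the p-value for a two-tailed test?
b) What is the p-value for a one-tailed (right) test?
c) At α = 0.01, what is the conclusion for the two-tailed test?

Answer: a) 0.0096, b) 0.0048, c) reject H₀

Derivation:
Using t-distribution with df = 31:
a) Two-tailed: p = 2×P(T > 2.76) = 0.0096
b) One-tailed: p = P(T > 2.76) = 0.0048
c) 0.0096 < 0.01, reject H₀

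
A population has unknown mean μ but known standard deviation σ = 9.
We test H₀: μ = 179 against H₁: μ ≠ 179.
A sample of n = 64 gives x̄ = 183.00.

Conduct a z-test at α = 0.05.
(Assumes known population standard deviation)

Standard error: SE = σ/√n = 9/√64 = 1.1250
z-statistic: z = (x̄ - μ₀)/SE = (183.00 - 179)/1.1250 = 3.5556
Critical value: ±1.960
p-value = 0.0004
Decision: reject H₀

Answer: z = 3.5556, reject H₀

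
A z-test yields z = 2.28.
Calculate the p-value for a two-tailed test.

For z = 2.28:
p = 2×P(Z > |2.28|) = 2×(1 - Φ(2.28)) = 0.0226

Answer: p-value ≈ 0.0226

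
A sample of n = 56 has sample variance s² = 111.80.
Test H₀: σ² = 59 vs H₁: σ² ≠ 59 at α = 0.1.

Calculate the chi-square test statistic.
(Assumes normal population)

Answer: χ² = 104.2203, reject H₀

Derivation:
df = n - 1 = 55
χ² = (n-1)s²/σ₀² = 55×111.80/59 = 104.2203
Critical values: χ²_{0.95,55} = 38.958, χ²_{0.05,55} = 73.311
Rejection region: χ² < 38.958 or χ² > 73.311
Decision: reject H₀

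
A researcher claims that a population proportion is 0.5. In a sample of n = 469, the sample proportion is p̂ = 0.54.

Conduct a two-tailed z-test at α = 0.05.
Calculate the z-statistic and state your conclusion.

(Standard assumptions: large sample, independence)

Answer: z = 1.7325, fail to reject H₀

Derivation:
H₀: p = 0.5, H₁: p ≠ 0.5
Standard error: SE = √(p₀(1-p₀)/n) = √(0.5×0.5/469) = 0.023088
z-statistic: z = (p̂ - p₀)/SE = (0.54 - 0.5)/0.023088 = 1.7325
Critical value: z_0.025 = ±1.960
p-value = 0.0832
Decision: fail to reject H₀ at α = 0.05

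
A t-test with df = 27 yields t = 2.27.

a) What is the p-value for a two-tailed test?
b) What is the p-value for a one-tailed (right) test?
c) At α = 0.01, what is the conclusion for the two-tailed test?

Using t-distribution with df = 27:
a) Two-tailed: p = 2×P(T > 2.27) = 0.0314
b) One-tailed: p = P(T > 2.27) = 0.0157
c) 0.0314 ≥ 0.01, fail to reject H₀

Answer: a) 0.0314, b) 0.0157, c) fail to reject H₀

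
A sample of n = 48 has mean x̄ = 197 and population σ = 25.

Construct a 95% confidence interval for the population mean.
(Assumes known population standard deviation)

Answer: (189.9275, 204.0725)

Derivation:
Confidence level: 95%, α = 0.05
z_0.025 = 1.960
SE = σ/√n = 25/√48 = 3.6084
Margin of error = 1.960 × 3.6084 = 7.0725
CI: x̄ ± margin = 197 ± 7.0725
CI: (189.9275, 204.0725)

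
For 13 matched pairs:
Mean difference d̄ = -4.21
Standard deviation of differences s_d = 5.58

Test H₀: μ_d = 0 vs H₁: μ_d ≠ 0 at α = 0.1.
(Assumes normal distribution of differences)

df = n - 1 = 12
SE = s_d/√n = 5.58/√13 = 1.5476
t = d̄/SE = -4.21/1.5476 = -2.7203
Critical value: t_{0.05,12} = ±1.782
p-value ≈ 0.0186
Decision: reject H₀

Answer: t = -2.7203, reject H₀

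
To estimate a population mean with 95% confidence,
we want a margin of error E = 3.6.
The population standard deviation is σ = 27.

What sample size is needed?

Answer: n = 217

Derivation:
z_0.025 = 1.960
n = (z×σ/E)² = (1.960×27/3.6)²
n = 216.0900
Round up: n = 217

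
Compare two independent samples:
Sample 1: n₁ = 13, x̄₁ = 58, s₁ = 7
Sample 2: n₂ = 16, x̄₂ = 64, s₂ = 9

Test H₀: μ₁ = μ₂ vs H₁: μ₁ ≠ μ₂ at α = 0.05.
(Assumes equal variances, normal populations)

Pooled variance: s²_p = [12×7² + 15×9²]/(27) = 66.7778
s_p = 8.1718
SE = s_p×√(1/n₁ + 1/n₂) = 8.1718×√(1/13 + 1/16) = 3.0513
t = (x̄₁ - x̄₂)/SE = (58 - 64)/3.0513 = -1.9664
df = 27, t-critical = ±2.052
Decision: fail to reject H₀

Answer: t = -1.9664, fail to reject H₀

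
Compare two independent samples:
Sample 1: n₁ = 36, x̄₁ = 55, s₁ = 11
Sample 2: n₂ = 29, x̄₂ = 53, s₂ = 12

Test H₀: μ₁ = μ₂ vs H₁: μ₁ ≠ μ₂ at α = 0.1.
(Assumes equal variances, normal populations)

Pooled variance: s²_p = [35×11² + 28×12²]/(63) = 131.2222
s_p = 11.4552
SE = s_p×√(1/n₁ + 1/n₂) = 11.4552×√(1/36 + 1/29) = 2.8583
t = (x̄₁ - x̄₂)/SE = (55 - 53)/2.8583 = 0.6997
df = 63, t-critical = ±1.669
Decision: fail to reject H₀

Answer: t = 0.6997, fail to reject H₀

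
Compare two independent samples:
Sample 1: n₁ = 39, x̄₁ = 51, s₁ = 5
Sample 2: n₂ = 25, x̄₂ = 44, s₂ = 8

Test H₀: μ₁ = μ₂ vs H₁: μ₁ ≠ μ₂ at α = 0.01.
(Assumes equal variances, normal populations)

Pooled variance: s²_p = [38×5² + 24×8²]/(62) = 40.0968
s_p = 6.3322
SE = s_p×√(1/n₁ + 1/n₂) = 6.3322×√(1/39 + 1/25) = 1.6223
t = (x̄₁ - x̄₂)/SE = (51 - 44)/1.6223 = 4.3149
df = 62, t-critical = ±2.657
Decision: reject H₀

Answer: t = 4.3149, reject H₀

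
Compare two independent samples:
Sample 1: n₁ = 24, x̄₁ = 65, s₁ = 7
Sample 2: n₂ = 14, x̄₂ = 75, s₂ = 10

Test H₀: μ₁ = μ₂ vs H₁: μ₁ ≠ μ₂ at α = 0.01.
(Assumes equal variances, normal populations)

Answer: t = -3.6215, reject H₀

Derivation:
Pooled variance: s²_p = [23×7² + 13×10²]/(36) = 67.4167
s_p = 8.2108
SE = s_p×√(1/n₁ + 1/n₂) = 8.2108×√(1/24 + 1/14) = 2.7613
t = (x̄₁ - x̄₂)/SE = (65 - 75)/2.7613 = -3.6215
df = 36, t-critical = ±2.719
Decision: reject H₀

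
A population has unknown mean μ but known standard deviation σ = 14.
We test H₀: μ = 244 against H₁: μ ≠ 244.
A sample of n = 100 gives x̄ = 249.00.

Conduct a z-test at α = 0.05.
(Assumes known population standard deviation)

Answer: z = 3.5714, reject H₀

Derivation:
Standard error: SE = σ/√n = 14/√100 = 1.4000
z-statistic: z = (x̄ - μ₀)/SE = (249.00 - 244)/1.4000 = 3.5714
Critical value: ±1.960
p-value = 0.0004
Decision: reject H₀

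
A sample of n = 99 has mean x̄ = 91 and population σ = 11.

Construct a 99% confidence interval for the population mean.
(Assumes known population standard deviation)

Confidence level: 99%, α = 0.01
z_0.005 = 2.576
SE = σ/√n = 11/√99 = 1.1055
Margin of error = 2.576 × 1.1055 = 2.8478
CI: x̄ ± margin = 91 ± 2.8478
CI: (88.1522, 93.8478)

Answer: (88.1522, 93.8478)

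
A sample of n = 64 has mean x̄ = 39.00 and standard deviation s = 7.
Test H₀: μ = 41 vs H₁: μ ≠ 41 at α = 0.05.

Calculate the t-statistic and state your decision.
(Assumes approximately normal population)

Answer: t = -2.2857, reject H₀

Derivation:
df = n - 1 = 63
SE = s/√n = 7/√64 = 0.8750
t = (x̄ - μ₀)/SE = (39.00 - 41)/0.8750 = -2.2857
Critical value: t_{0.025,63} = ±1.998
p-value ≈ 0.0256
Decision: reject H₀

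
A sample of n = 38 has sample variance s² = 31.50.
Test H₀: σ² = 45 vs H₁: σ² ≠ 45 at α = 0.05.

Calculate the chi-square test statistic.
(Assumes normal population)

df = n - 1 = 37
χ² = (n-1)s²/σ₀² = 37×31.50/45 = 25.9000
Critical values: χ²_{0.975,37} = 22.106, χ²_{0.025,37} = 55.668
Rejection region: χ² < 22.106 or χ² > 55.668
Decision: fail to reject H₀

Answer: χ² = 25.9000, fail to reject H₀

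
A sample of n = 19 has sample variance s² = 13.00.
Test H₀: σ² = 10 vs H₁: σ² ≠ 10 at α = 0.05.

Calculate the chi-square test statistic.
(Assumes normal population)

df = n - 1 = 18
χ² = (n-1)s²/σ₀² = 18×13.00/10 = 23.4000
Critical values: χ²_{0.975,18} = 8.231, χ²_{0.025,18} = 31.526
Rejection region: χ² < 8.231 or χ² > 31.526
Decision: fail to reject H₀

Answer: χ² = 23.4000, fail to reject H₀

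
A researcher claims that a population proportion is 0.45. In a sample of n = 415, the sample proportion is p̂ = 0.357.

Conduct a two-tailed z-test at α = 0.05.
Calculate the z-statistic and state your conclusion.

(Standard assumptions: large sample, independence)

H₀: p = 0.45, H₁: p ≠ 0.45
Standard error: SE = √(p₀(1-p₀)/n) = √(0.45×0.55/415) = 0.024421
z-statistic: z = (p̂ - p₀)/SE = (0.357 - 0.45)/0.024421 = -3.8082
Critical value: z_0.025 = ±1.960
p-value = 0.0001
Decision: reject H₀ at α = 0.05

Answer: z = -3.8082, reject H₀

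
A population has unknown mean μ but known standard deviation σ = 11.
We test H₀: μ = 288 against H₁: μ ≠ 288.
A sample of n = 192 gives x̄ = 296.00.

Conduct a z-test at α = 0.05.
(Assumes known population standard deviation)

Standard error: SE = σ/√n = 11/√192 = 0.7939
z-statistic: z = (x̄ - μ₀)/SE = (296.00 - 288)/0.7939 = 10.0768
Critical value: ±1.960
p-value < 0.0001
Decision: reject H₀

Answer: z = 10.0768, reject H₀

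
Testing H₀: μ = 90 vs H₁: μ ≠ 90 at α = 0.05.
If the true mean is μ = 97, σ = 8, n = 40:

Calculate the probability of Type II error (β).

Answer: β ≈ 0.0002

Derivation:
SE = σ/√n = 8/√40 = 1.2649
Critical values: μ₀ ± z_0.025×SE = 90 ± 1.960×1.2649
Acceptance region: (87.5208, 92.4792)
Under H₁ (μ = 97): z_high = (92.4792 - 97)/1.2649 = -3.5740, z_low = (87.5208 - 97)/1.2649 = -7.4940
β = P(not reject | H₁) = Φ(-3.5740) - Φ(-7.4940) ≈ 0.0002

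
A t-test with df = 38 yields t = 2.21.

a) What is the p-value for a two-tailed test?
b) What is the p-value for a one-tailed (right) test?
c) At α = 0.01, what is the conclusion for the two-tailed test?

Answer: a) 0.0332, b) 0.0166, c) fail to reject H₀

Derivation:
Using t-distribution with df = 38:
a) Two-tailed: p = 2×P(T > 2.21) = 0.0332
b) One-tailed: p = P(T > 2.21) = 0.0166
c) 0.0332 ≥ 0.01, fail to reject H₀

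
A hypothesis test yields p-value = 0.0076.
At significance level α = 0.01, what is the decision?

Answer: reject H₀

Derivation:
Compare p-value to α:
0.0076 < 0.01
Decision: reject H₀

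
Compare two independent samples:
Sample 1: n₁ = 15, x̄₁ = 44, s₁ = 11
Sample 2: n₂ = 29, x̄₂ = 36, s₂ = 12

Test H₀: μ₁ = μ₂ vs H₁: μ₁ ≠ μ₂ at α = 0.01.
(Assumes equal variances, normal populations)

Pooled variance: s²_p = [14×11² + 28×12²]/(42) = 136.3333
s_p = 11.6762
SE = s_p×√(1/n₁ + 1/n₂) = 11.6762×√(1/15 + 1/29) = 3.7135
t = (x̄₁ - x̄₂)/SE = (44 - 36)/3.7135 = 2.1543
df = 42, t-critical = ±2.698
Decision: fail to reject H₀

Answer: t = 2.1543, fail to reject H₀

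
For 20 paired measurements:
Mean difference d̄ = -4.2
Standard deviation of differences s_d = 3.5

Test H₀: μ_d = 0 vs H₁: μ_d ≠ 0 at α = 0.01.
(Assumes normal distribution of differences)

df = n - 1 = 19
SE = s_d/√n = 3.5/√20 = 0.7826
t = d̄/SE = -4.2/0.7826 = -5.3667
Critical value: t_{0.005,19} = ±2.861
p-value < 0.0001
Decision: reject H₀

Answer: t = -5.3667, reject H₀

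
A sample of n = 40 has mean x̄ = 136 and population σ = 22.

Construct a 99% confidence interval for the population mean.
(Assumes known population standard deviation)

Answer: (127.0394, 144.9606)

Derivation:
Confidence level: 99%, α = 0.01
z_0.005 = 2.576
SE = σ/√n = 22/√40 = 3.4785
Margin of error = 2.576 × 3.4785 = 8.9606
CI: x̄ ± margin = 136 ± 8.9606
CI: (127.0394, 144.9606)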